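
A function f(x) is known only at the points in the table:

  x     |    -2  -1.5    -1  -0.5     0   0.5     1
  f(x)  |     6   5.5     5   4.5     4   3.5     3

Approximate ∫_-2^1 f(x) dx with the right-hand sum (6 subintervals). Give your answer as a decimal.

12.75

Δx = 0.5.
Sum = 0.5·[5.5 + 5 + 4.5 + 4 + 3.5 + 3] = 12.75.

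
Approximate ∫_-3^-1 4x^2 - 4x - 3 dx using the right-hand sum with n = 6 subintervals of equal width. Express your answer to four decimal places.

38.1481

Δx = (-1 − (-3))/6 = 1/3.
Right endpoints: -8/3, -7/3, -2, -5/3, -4/3, -1.
f(-8/3) = 325/9, f(-7/3) = 253/9, f(-2) = 21, f(-5/3) = 133/9, f(-4/3) = 85/9, f(-1) = 5.
Sum = Δx · [f(-8/3) + f(-7/3) + f(-2) + ...].
Sum ≈ 38.1481.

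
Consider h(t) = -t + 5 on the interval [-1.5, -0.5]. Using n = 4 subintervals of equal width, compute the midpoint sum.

6

Δt = (-0.5 − (-1.5))/4 = 0.25.
Midpoints: -1.375, -1.125, -0.875, -0.625.
h(-1.375) = 6.375, h(-1.125) = 6.125, h(-0.875) = 5.875, h(-0.625) = 5.625.
Sum = Δt · [h(-1.375) + h(-1.125) + h(-0.875) + h(-0.625)].
Sum = 6.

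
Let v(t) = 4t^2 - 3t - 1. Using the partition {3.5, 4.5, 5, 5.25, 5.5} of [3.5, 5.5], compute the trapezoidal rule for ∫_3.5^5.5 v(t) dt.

Subinterval widths: 1, 0.5, 0.25, 0.25.
v(3.5) = 37.5, v(4.5) = 66.5, v(5) = 84, v(5.25) = 93.5, v(5.5) = 103.5.
On each subinterval the trapezoid contributes (Δt_i/2)·[v(t_{i-1}) + v(t_i)].
Sum = 136.4375.

136.4375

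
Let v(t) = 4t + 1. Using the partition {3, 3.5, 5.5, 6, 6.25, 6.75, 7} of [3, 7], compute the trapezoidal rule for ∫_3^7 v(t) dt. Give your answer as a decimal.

Subinterval widths: 0.5, 2, 0.5, 0.25, 0.5, 0.25.
v(3) = 13, v(3.5) = 15, v(5.5) = 23, v(6) = 25, v(6.25) = 26, v(6.75) = 28, v(7) = 29.
On each subinterval the trapezoid contributes (Δt_i/2)·[v(t_{i-1}) + v(t_i)].
Sum = 84.

84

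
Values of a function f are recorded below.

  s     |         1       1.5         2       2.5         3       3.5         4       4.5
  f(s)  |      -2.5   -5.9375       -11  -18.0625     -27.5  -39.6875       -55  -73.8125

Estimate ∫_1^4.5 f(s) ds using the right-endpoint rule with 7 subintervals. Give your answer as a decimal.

Δs = 0.5.
Sum = 0.5·[(-5.9375) + (-11) + (-18.0625) + (-27.5) + (-39.6875) + (-55) + (-73.8125)] = -115.5.

-115.5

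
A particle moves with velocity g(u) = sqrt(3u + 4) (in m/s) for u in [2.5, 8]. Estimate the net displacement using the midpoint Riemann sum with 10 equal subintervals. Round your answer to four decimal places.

24.2606

Δu = (8 − 2.5)/10 = 0.55.
Midpoints: 2.775, 3.325, 3.875, 4.425, 4.975, 5.525, 6.075, 6.625, 7.175, 7.725.
g(2.775) ≈ 3.5107, g(3.325) ≈ 3.7383, g(3.875) ≈ 3.9528, g(4.425) ≈ 4.1563, g(4.975) ≈ 4.3503, g(5.525) ≈ 4.5360, g(6.075) ≈ 4.7143, g(6.625) ≈ 4.8862, g(7.175) ≈ 5.0522, g(7.725) ≈ 5.2130.
Sum = Δu · [g(2.775) + g(3.325) + g(3.875) + ...].
Sum ≈ 24.2606.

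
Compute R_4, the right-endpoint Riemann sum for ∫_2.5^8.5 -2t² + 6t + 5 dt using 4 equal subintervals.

-247.5

Δt = (8.5 − 2.5)/4 = 1.5.
Right endpoints: 4, 5.5, 7, 8.5.
f(4) = -3, f(5.5) = -22.5, f(7) = -51, f(8.5) = -88.5.
Sum = Δt · [f(4) + f(5.5) + f(7) + f(8.5)].
Sum = -247.5.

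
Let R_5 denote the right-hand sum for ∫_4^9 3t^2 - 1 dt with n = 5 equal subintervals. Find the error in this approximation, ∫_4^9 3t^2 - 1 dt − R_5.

Exact integral: ∫_4^9 f(t) dt = 660.
R_5 = 760.
Error = 660 − 760 = -100.

-100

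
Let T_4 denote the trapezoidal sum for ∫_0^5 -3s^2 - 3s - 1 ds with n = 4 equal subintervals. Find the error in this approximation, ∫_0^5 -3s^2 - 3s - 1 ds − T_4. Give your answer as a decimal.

Exact integral: ∫_0^5 f(s) ds = -167.5.
T_4 = -171.40625.
Error = -167.5 − (-171.40625) = 3.90625.

3.90625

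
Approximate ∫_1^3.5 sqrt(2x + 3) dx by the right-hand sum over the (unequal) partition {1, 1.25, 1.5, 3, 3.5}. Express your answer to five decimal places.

Subinterval widths: 0.25, 0.25, 1.5, 0.5.
Right endpoints: 1.25, 1.5, 3, 3.5.
f(1.25) ≈ 2.34521, f(1.5) ≈ 2.44949, f(3) ≈ 3.00000, f(3.5) ≈ 3.16228.
Sum = Σ Δx_i · f(x_i).
Sum ≈ 7.27981.

7.27981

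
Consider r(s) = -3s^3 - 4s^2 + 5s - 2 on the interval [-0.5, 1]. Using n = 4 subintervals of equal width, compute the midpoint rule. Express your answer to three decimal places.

-3.218

Δs = (1 − (-0.5))/4 = 0.375.
Midpoints: -0.3125, 0.0625, 0.4375, 0.8125.
r(-0.3125) = -15817/4096, r(0.0625) = -6979/4096, r(0.4375) = -3397/4096, r(0.8125) = -8959/4096.
Sum = Δs · [r(-0.3125) + r(0.0625) + r(0.4375) + r(0.8125)].
Sum ≈ -3.218.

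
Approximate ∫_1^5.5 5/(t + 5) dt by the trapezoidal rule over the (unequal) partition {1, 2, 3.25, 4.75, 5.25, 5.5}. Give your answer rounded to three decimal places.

Subinterval widths: 1, 1.25, 1.5, 0.5, 0.25.
f(1) = 5/6, f(2) = 5/7, f(3.25) = 20/33, f(4.75) = 20/39, f(5.25) = 20/41, f(5.5) = 10/21.
On each subinterval the trapezoid contributes (Δt_i/2)·[f(t_{i-1}) + f(t_i)].
Sum ≈ 2.809.

2.809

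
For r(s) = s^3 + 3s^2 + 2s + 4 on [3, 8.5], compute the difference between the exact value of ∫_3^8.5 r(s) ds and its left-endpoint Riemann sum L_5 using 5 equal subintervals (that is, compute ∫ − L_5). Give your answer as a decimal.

410.870625

Exact integral: ∫_3^8.5 r(s) ds = 1957.140625.
L_5 = 1546.27.
Error = 1957.140625 − 1546.27 = 410.870625.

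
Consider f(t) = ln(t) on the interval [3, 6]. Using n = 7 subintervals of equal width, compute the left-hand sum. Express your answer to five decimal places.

4.30364

Δt = (6 − 3)/7 = 3/7.
Left endpoints: 3, 24/7, 27/7, 30/7, 33/7, 36/7, 39/7.
f(3) ≈ 1.09861, f(24/7) ≈ 1.23214, f(27/7) ≈ 1.34993, f(30/7) ≈ 1.45529, f(33/7) ≈ 1.55060, f(36/7) ≈ 1.63761, f(39/7) ≈ 1.71765.
Sum = Δt · [f(3) + f(24/7) + f(27/7) + ...].
Sum ≈ 4.30364.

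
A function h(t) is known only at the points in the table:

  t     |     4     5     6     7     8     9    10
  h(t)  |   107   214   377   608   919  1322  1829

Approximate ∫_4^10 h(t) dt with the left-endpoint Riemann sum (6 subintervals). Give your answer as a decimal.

3547

Δt = 1.
Sum = 1·[107 + 214 + 377 + 608 + 919 + 1322] = 3547.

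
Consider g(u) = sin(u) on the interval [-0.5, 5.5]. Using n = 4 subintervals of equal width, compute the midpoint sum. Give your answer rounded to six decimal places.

Δu = (5.5 − (-0.5))/4 = 1.5.
Midpoints: 0.25, 1.75, 3.25, 4.75.
g(0.25) ≈ 0.247404, g(1.75) ≈ 0.983986, g(3.25) ≈ -0.108195, g(4.75) ≈ -0.999293.
Sum = Δu · [g(0.25) + g(1.75) + g(3.25) + g(4.75)].
Sum ≈ 0.185853.

0.185853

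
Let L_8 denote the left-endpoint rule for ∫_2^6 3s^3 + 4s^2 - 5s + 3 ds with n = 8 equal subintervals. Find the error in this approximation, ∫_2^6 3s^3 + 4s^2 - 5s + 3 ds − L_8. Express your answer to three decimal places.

176.333

Exact integral: ∫_2^6 f(s) ds ≈ 1169.33333.
L_8 = 993.
Error ≈ 1169.33333 − 993 ≈ 176.333.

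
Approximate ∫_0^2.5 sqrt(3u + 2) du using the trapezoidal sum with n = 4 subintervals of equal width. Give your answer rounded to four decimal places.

5.8600

Δu = (2.5 − 0)/4 = 0.625.
f(0) ≈ 1.4142, f(0.625) ≈ 1.9685, f(1.25) ≈ 2.3979, f(1.875) ≈ 2.7613, f(2.5) ≈ 3.0822.
T_4 = (Δu/2)·[f(u_0) + 2f(u_1) + 2f(u_2) + 2f(u_3) + f(u_4)].
Sum ≈ 5.8600.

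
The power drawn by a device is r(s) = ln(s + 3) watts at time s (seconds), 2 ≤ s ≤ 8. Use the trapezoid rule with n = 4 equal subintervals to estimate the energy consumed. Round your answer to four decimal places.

Δs = (8 − 2)/4 = 1.5.
r(2) ≈ 1.6094, r(3.5) ≈ 1.8718, r(5) ≈ 2.0794, r(6.5) ≈ 2.2513, r(8) ≈ 2.3979.
T_4 = (Δs/2)·[r(s_0) + 2r(s_1) + 2r(s_2) + 2r(s_3) + r(s_4)].
Sum ≈ 12.3093.

12.3093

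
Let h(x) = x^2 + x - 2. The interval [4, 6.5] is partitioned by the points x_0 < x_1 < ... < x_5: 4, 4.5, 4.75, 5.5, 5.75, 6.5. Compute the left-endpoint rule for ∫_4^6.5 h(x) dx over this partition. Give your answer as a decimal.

Subinterval widths: 0.5, 0.25, 0.75, 0.25, 0.75.
Left endpoints: 4, 4.5, 4.75, 5.5, 5.75.
h(4) = 18, h(4.5) = 22.75, h(4.75) = 25.3125, h(5.5) = 33.75, h(5.75) = 36.8125.
Sum = Σ Δx_i · h(x_i).
Sum = 69.71875.

69.71875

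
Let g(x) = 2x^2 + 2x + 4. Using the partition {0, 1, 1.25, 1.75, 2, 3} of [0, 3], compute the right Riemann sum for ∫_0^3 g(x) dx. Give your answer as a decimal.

Subinterval widths: 1, 0.25, 0.5, 0.25, 1.
Right endpoints: 1, 1.25, 1.75, 2, 3.
g(1) = 8, g(1.25) = 9.625, g(1.75) = 13.625, g(2) = 16, g(3) = 28.
Sum = Σ Δx_i · g(x_i).
Sum = 49.21875.

49.21875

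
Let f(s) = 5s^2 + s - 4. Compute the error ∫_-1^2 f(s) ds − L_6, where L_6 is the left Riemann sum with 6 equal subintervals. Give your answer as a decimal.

Exact integral: ∫_-1^2 f(s) ds = 4.5.
L_6 = 0.625.
Error = 4.5 − 0.625 = 3.875.

3.875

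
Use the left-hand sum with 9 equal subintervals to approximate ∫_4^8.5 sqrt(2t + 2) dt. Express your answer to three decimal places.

Δt = (8.5 − 4)/9 = 0.5.
Left endpoints: 4, 4.5, 5, 5.5, 6, 6.5, 7, 7.5, 8.
f(4) ≈ 3.162, f(4.5) ≈ 3.317, f(5) ≈ 3.464, f(5.5) ≈ 3.606, f(6) ≈ 3.742, f(6.5) ≈ 3.873, f(7) ≈ 4.000, f(7.5) ≈ 4.123, f(8) ≈ 4.243.
Sum = Δt · [f(4) + f(4.5) + f(5) + ...].
Sum ≈ 16.764.

16.764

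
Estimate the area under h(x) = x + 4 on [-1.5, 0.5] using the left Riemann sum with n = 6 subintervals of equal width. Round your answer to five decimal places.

Δx = (0.5 − (-1.5))/6 = 1/3.
Left endpoints: -1.5, -7/6, -5/6, -0.5, -1/6, 1/6.
h(-1.5) = 2.5, h(-7/6) = 17/6, h(-5/6) = 19/6, h(-0.5) = 3.5, h(-1/6) = 23/6, h(1/6) = 25/6.
Sum = Δx · [h(-1.5) + h(-7/6) + h(-5/6) + ...].
Sum ≈ 6.66667.

6.66667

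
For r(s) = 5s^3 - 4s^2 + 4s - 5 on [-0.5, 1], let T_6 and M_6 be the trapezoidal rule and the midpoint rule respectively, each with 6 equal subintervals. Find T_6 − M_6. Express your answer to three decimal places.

-0.006

T_6 = -6.33203125.
M_6 ≈ -6.32617.
T_6 − M_6 ≈ -0.006.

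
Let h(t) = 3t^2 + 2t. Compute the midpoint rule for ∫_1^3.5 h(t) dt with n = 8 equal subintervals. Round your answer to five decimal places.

Δt = (3.5 − 1)/8 = 0.3125.
Midpoints: 1.15625, 1.46875, 1.78125, 2.09375, 2.40625, 2.71875, 3.03125, 3.34375.
h(1.15625) = 6475/1024, h(1.46875) = 9635/1024, h(1.78125) = 13395/1024, h(2.09375) = 17755/1024, h(2.40625) = 22715/1024, h(2.71875) = 28275/1024, h(3.03125) = 34435/1024, h(3.34375) = 41195/1024.
Sum = Δt · [h(1.15625) + h(1.46875) + h(1.78125) + ...].
Sum ≈ 53.06396.

53.06396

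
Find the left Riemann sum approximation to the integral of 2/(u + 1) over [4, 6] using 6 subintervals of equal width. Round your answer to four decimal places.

Δu = (6 − 4)/6 = 1/3.
Left endpoints: 4, 13/3, 14/3, 5, 16/3, 17/3.
f(4) = 0.4, f(13/3) = 0.375, f(14/3) = 6/17, f(5) = 1/3, f(16/3) = 6/19, f(17/3) = 0.3.
Sum = Δu · [f(4) + f(13/3) + f(14/3) + ...].
Sum ≈ 0.6924.

0.6924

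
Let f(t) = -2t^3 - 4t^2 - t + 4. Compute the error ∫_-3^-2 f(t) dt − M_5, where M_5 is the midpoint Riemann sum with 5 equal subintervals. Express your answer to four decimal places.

Exact integral: ∫_-3^-2 f(t) dt ≈ 13.666667.
M_5 = 13.63.
Error ≈ 13.666667 − 13.63 ≈ 0.0367.

0.0367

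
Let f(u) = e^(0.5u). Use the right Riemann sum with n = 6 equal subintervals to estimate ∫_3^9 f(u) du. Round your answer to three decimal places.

Δu = (9 − 3)/6 = 1.
Right endpoints: 4, 5, 6, 7, 8, 9.
f(4) ≈ 7.389, f(5) ≈ 12.182, f(6) ≈ 20.086, f(7) ≈ 33.115, f(8) ≈ 54.598, f(9) ≈ 90.017.
Sum = Δu · [f(4) + f(5) + f(6) + ...].
Sum ≈ 217.388.

217.388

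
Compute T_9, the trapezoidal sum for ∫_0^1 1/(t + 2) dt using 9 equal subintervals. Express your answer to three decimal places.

0.406

Δt = (1 − 0)/9 = 1/9.
f(0) = 0.5, f(1/9) = 9/19, f(2/9) = 0.45, f(1/3) = 3/7, f(4/9) = 9/22, f(5/9) = 9/23, f(2/3) = 0.375, f(7/9) = 0.36, f(8/9) = 9/26, f(1) = 1/3.
T_9 = (Δt/2)·[f(t_0) + 2f(t_1) + ... + 2f(t_{8}) + f(t_9)].
Sum ≈ 0.406.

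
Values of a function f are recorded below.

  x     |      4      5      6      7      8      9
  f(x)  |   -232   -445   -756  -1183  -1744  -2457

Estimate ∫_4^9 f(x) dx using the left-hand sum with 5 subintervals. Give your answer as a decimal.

-4360

Δx = 1.
Sum = 1·[(-232) + (-445) + (-756) + (-1183) + (-1744)] = -4360.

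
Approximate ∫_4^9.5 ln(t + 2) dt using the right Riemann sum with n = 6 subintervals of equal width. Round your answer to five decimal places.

12.12905

Δt = (9.5 − 4)/6 = 11/12.
Right endpoints: 59/12, 35/6, 6.75, 23/3, 103/12, 9.5.
f(59/12) ≈ 1.93393, f(35/6) ≈ 2.05839, f(6.75) ≈ 2.16905, f(23/3) ≈ 2.26868, f(103/12) ≈ 2.35928, f(9.5) ≈ 2.44235.
Sum = Δt · [f(59/12) + f(35/6) + f(6.75) + ...].
Sum ≈ 12.12905.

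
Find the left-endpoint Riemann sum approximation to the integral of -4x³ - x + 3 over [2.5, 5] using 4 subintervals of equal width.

Δx = (5 − 2.5)/4 = 0.625.
Left endpoints: 2.5, 3.125, 3.75, 4.375.
f(2.5) = -62, f(3.125) = -122.1953125, f(3.75) = -211.6875, f(4.375) = -336.3359375.
Sum = Δx · [f(2.5) + f(3.125) + f(3.75) + f(4.375)].
Sum = -457.63671875.

-457.63671875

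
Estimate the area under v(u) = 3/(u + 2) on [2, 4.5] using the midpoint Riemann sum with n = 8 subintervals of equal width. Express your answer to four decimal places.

Δu = (4.5 − 2)/8 = 0.3125.
Midpoints: 2.15625, 2.46875, 2.78125, 3.09375, 3.40625, 3.71875, 4.03125, 4.34375.
v(2.15625) = 96/133, v(2.46875) = 96/143, v(2.78125) = 32/51, v(3.09375) = 96/163, v(3.40625) = 96/173, v(3.71875) = 32/61, v(4.03125) = 96/193, v(4.34375) = 96/203.
Sum = Δu · [v(2.15625) + v(2.46875) + v(2.78125) + ...].
Sum ≈ 1.4561.

1.4561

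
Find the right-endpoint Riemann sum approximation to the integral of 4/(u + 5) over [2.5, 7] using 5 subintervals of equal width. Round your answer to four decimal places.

Δu = (7 − 2.5)/5 = 0.9.
Right endpoints: 3.4, 4.3, 5.2, 6.1, 7.
f(3.4) = 10/21, f(4.3) = 40/93, f(5.2) = 20/51, f(6.1) = 40/111, f(7) = 1/3.
Sum = Δu · [f(3.4) + f(4.3) + f(5.2) + f(6.1) + f(7)].
Sum ≈ 1.7929.

1.7929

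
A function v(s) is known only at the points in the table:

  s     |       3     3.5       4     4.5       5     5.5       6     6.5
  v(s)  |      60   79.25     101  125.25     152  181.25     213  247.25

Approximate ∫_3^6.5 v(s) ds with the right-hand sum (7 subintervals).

549.5

Δs = 0.5.
Sum = 0.5·[79.25 + 101 + 125.25 + 152 + 181.25 + 213 + 247.25] = 549.5.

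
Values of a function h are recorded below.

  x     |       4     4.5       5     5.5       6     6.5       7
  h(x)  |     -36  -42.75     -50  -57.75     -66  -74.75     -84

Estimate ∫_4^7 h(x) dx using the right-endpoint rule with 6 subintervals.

-187.625

Δx = 0.5.
Sum = 0.5·[(-42.75) + (-50) + (-57.75) + (-66) + (-74.75) + (-84)] = -187.625.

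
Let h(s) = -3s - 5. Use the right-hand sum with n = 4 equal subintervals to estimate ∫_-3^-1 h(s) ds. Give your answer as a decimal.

0.5

Δs = (-1 − (-3))/4 = 0.5.
Right endpoints: -2.5, -2, -1.5, -1.
h(-2.5) = 2.5, h(-2) = 1, h(-1.5) = -0.5, h(-1) = -2.
Sum = Δs · [h(-2.5) + h(-2) + h(-1.5) + h(-1)].
Sum = 0.5.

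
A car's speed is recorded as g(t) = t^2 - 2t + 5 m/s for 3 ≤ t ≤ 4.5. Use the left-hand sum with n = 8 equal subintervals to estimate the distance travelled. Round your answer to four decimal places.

16.8604

Δt = (4.5 − 3)/8 = 0.1875.
Left endpoints: 3, 3.1875, 3.375, 3.5625, 3.75, 3.9375, 4.125, 4.3125.
g(3) = 8, g(3.1875) = 8.78515625, g(3.375) = 9.640625, g(3.5625) = 10.56640625, g(3.75) = 11.5625, g(3.9375) = 12.62890625, g(4.125) = 13.765625, g(4.3125) = 14.97265625.
Sum = Δt · [g(3) + g(3.1875) + g(3.375) + ...].
Sum ≈ 16.8604.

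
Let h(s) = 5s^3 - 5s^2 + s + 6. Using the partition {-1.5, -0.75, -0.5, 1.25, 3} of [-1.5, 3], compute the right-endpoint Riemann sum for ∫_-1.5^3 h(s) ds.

190.5078125

Subinterval widths: 0.75, 0.25, 1.75, 1.75.
Right endpoints: -0.75, -0.5, 1.25, 3.
h(-0.75) = 0.328125, h(-0.5) = 3.625, h(1.25) = 9.203125, h(3) = 99.
Sum = Σ Δs_i · h(s_i).
Sum = 190.5078125.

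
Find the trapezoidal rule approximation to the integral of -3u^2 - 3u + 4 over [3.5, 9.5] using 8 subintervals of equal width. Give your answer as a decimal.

-909.1875

Δu = (9.5 − 3.5)/8 = 0.75.
f(3.5) = -43.25, f(4.25) = -62.9375, f(5) = -86, f(5.75) = -112.4375, f(6.5) = -142.25, f(7.25) = -175.4375, f(8) = -212, f(8.75) = -251.9375, f(9.5) = -295.25.
T_8 = (Δu/2)·[f(u_0) + 2f(u_1) + ... + 2f(u_{7}) + f(u_8)].
Sum = -909.1875.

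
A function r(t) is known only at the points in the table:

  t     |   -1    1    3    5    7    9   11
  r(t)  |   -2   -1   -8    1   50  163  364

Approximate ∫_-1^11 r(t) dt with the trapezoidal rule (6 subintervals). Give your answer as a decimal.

Δt = 2.
T_6 = (2/2)·[(-2) + 2·(-1) + 2·(-8) + 2·1 + 2·50 + 2·163 + 364] = 772.

772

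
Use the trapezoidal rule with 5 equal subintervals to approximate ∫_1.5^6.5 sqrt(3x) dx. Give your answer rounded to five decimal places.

Δx = (6.5 − 1.5)/5 = 1.
f(1.5) ≈ 2.12132, f(2.5) ≈ 2.73861, f(3.5) ≈ 3.24037, f(4.5) ≈ 3.67423, f(5.5) ≈ 4.06202, f(6.5) ≈ 4.41588.
T_5 = (Δx/2)·[f(x_0) + 2f(x_1) + ... + 2f(x_{4}) + f(x_5)].
Sum ≈ 16.98384.

16.98384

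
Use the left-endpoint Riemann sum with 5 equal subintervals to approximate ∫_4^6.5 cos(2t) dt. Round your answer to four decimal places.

Δt = (6.5 − 4)/5 = 0.5.
Left endpoints: 4, 4.5, 5, 5.5, 6.
f(4) ≈ -0.1455, f(4.5) ≈ -0.9111, f(5) ≈ -0.8391, f(5.5) ≈ 0.0044, f(6) ≈ 0.8439.
Sum = Δt · [f(4) + f(4.5) + f(5) + f(5.5) + f(6)].
Sum ≈ -0.5237.

-0.5237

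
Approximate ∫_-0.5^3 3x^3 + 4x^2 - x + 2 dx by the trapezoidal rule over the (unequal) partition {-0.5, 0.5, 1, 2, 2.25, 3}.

105.3046875

Subinterval widths: 1, 0.5, 1, 0.25, 0.75.
f(-0.5) = 3.125, f(0.5) = 2.875, f(1) = 8, f(2) = 40, f(2.25) = 54.171875, f(3) = 116.
On each subinterval the trapezoid contributes (Δx_i/2)·[f(x_{i-1}) + f(x_i)].
Sum = 105.3046875.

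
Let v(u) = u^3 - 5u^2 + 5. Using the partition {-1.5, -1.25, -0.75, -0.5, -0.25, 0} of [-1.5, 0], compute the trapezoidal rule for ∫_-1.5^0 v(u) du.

0.37109375

Subinterval widths: 0.25, 0.5, 0.25, 0.25, 0.25.
v(-1.5) = -9.625, v(-1.25) = -4.765625, v(-0.75) = 1.765625, v(-0.5) = 3.625, v(-0.25) = 4.671875, v(0) = 5.
On each subinterval the trapezoid contributes (Δu_i/2)·[v(u_{i-1}) + v(u_i)].
Sum = 0.37109375.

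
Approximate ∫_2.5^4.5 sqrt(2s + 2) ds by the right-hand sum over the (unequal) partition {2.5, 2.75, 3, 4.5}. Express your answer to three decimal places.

6.367

Subinterval widths: 0.25, 0.25, 1.5.
Right endpoints: 2.75, 3, 4.5.
f(2.75) ≈ 2.739, f(3) ≈ 2.828, f(4.5) ≈ 3.317.
Sum = Σ Δs_i · f(s_i).
Sum ≈ 6.367.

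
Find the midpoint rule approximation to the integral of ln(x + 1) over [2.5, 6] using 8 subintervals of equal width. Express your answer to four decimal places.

Δx = (6 − 2.5)/8 = 0.4375.
Midpoints: 2.71875, 3.15625, 3.59375, 4.03125, 4.46875, 4.90625, 5.34375, 5.78125.
f(2.71875) ≈ 1.3134, f(3.15625) ≈ 1.4246, f(3.59375) ≈ 1.5247, f(4.03125) ≈ 1.6157, f(4.46875) ≈ 1.6991, f(4.90625) ≈ 1.7760, f(5.34375) ≈ 1.8475, f(5.78125) ≈ 1.9142.
Sum = Δx · [f(2.71875) + f(3.15625) + f(3.59375) + ...].
Sum ≈ 5.7378.

5.7378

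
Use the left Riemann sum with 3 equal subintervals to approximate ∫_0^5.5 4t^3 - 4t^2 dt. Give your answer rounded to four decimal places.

283.4537

Δt = (5.5 − 0)/3 = 11/6.
Left endpoints: 0, 11/6, 11/3.
f(0) = 0, f(11/6) = 605/54, f(11/3) = 3872/27.
Sum = Δt · [f(0) + f(11/6) + f(11/3)].
Sum ≈ 283.4537.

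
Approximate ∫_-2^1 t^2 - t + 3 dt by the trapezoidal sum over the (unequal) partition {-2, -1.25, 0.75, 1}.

14.90625

Subinterval widths: 0.75, 2, 0.25.
f(-2) = 9, f(-1.25) = 5.8125, f(0.75) = 2.8125, f(1) = 3.
On each subinterval the trapezoid contributes (Δt_i/2)·[f(t_{i-1}) + f(t_i)].
Sum = 14.90625.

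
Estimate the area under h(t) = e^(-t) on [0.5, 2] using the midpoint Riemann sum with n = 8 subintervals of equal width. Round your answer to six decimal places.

Δt = (2 − 0.5)/8 = 0.1875.
Midpoints: 0.59375, 0.78125, 0.96875, 1.15625, 1.34375, 1.53125, 1.71875, 1.90625.
h(0.59375) ≈ 0.552252, h(0.78125) ≈ 0.457833, h(0.96875) ≈ 0.379557, h(1.15625) ≈ 0.314664, h(1.34375) ≈ 0.260866, h(1.53125) ≈ 0.216265, h(1.71875) ≈ 0.179290, h(1.90625) ≈ 0.148637.
Sum = Δt · [h(0.59375) + h(0.78125) + h(0.96875) + ...].
Sum ≈ 0.470506.

0.470506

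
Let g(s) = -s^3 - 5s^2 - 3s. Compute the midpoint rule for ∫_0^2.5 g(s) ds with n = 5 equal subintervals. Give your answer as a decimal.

Δs = (2.5 − 0)/5 = 0.5.
Midpoints: 0.25, 0.75, 1.25, 1.75, 2.25.
g(0.25) = -1.078125, g(0.75) = -5.484375, g(1.25) = -13.515625, g(1.75) = -25.921875, g(2.25) = -43.453125.
Sum = Δs · [g(0.25) + g(0.75) + g(1.25) + g(1.75) + g(2.25)].
Sum = -44.7265625.

-44.7265625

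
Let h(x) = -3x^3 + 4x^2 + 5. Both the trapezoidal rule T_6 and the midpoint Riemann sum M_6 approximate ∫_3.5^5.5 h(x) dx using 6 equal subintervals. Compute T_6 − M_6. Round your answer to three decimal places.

T_6 ≈ -400.43519.
M_6 ≈ -398.40741.
T_6 − M_6 ≈ -2.028.

-2.028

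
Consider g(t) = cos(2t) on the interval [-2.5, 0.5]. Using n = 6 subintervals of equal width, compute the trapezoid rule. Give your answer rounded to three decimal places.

Δt = (0.5 − (-2.5))/6 = 0.5.
g(-2.5) ≈ 0.284, g(-2) ≈ -0.654, g(-1.5) ≈ -0.990, g(-1) ≈ -0.416, g(-0.5) ≈ 0.540, g(0) ≈ 1.000, g(0.5) ≈ 0.540.
T_6 = (Δt/2)·[g(t_0) + 2g(t_1) + ... + 2g(t_{5}) + g(t_6)].
Sum ≈ -0.054.

-0.054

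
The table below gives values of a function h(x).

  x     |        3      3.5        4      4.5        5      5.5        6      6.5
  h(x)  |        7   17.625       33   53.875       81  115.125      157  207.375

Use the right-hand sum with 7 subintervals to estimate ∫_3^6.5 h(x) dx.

Δx = 0.5.
Sum = 0.5·[17.625 + 33 + 53.875 + 81 + 115.125 + 157 + 207.375] = 332.5.

332.5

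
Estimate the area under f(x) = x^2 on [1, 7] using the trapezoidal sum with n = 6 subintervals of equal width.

Δx = (7 − 1)/6 = 1.
f(1) = 1, f(2) = 4, f(3) = 9, f(4) = 16, f(5) = 25, f(6) = 36, f(7) = 49.
T_6 = (Δx/2)·[f(x_0) + 2f(x_1) + ... + 2f(x_{5}) + f(x_6)].
Sum = 115.

115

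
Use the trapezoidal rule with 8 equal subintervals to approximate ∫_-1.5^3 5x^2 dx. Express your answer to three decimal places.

Δx = (3 − (-1.5))/8 = 0.5625.
f(-1.5) = 11.25, f(-0.9375) = 4.39453125, f(-0.375) = 0.703125, f(0.1875) = 0.17578125, f(0.75) = 2.8125, f(1.3125) = 8.61328125, f(1.875) = 17.578125, f(2.4375) = 29.70703125, f(3) = 45.
T_8 = (Δx/2)·[f(x_0) + 2f(x_1) + ... + 2f(x_{7}) + f(x_8)].
Sum ≈ 51.812.

51.812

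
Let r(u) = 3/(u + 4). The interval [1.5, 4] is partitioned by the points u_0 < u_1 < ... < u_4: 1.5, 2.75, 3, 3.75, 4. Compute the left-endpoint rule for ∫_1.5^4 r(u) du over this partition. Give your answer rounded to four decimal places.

1.2111

Subinterval widths: 1.25, 0.25, 0.75, 0.25.
Left endpoints: 1.5, 2.75, 3, 3.75.
r(1.5) = 6/11, r(2.75) = 4/9, r(3) = 3/7, r(3.75) = 12/31.
Sum = Σ Δu_i · r(u_i).
Sum ≈ 1.2111.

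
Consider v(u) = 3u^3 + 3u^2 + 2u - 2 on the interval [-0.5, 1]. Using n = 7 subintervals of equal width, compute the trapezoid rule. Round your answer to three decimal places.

-0.362

Δu = (1 − (-0.5))/7 = 3/14.
v(-0.5) = -2.625, v(-2/7) = -822/343, v(-1/14) = -5841/2744, v(1/7) = -564/343, v(5/14) = -2103/2744, v(4/7) = 234/343, v(11/14) = 7899/2744, v(1) = 6.
T_7 = (Δu/2)·[v(u_0) + 2v(u_1) + ... + 2v(u_{6}) + v(u_7)].
Sum ≈ -0.362.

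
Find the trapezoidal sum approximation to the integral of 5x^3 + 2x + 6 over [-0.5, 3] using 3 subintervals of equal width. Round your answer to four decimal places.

Δx = (3 − (-0.5))/3 = 7/6.
f(-0.5) = 4.375, f(2/3) = 238/27, f(11/6) = 8743/216, f(3) = 147.
T_3 = (Δx/2)·[f(x_0) + 2f(x_1) + 2f(x_2) + f(x_3)].
Sum ≈ 145.8090.

145.8090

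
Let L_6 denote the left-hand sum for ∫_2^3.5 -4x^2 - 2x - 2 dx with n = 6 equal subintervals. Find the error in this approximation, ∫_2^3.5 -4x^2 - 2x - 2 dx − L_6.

-4.4375

Exact integral: ∫_2^3.5 f(x) dx = -57.75.
L_6 = -53.3125.
Error = -57.75 − (-53.3125) = -4.4375.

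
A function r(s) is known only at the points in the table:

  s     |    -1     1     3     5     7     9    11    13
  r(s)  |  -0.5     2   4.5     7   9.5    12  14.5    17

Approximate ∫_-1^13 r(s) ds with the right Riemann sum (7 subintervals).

Δs = 2.
Sum = 2·[2 + 4.5 + 7 + 9.5 + 12 + 14.5 + 17] = 133.

133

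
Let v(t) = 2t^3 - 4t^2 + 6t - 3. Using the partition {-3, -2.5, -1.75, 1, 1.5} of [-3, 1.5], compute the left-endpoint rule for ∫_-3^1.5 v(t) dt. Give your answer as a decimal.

-210.9765625

Subinterval widths: 0.5, 0.75, 2.75, 0.5.
Left endpoints: -3, -2.5, -1.75, 1.
v(-3) = -111, v(-2.5) = -74.25, v(-1.75) = -36.46875, v(1) = 1.
Sum = Σ Δt_i · v(t_i).
Sum = -210.9765625.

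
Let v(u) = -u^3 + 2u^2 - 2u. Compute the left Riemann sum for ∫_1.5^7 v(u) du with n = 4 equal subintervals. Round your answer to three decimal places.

Δu = (7 − 1.5)/4 = 1.375.
Left endpoints: 1.5, 2.875, 4.25, 5.625.
v(1.5) = -1.875, v(2.875) = -6647/512, v(4.25) = -49.140625, v(5.625) = -64485/512.
Sum = Δu · [v(1.5) + v(2.875) + v(4.25) + v(5.625)].
Sum ≈ -261.175.

-261.175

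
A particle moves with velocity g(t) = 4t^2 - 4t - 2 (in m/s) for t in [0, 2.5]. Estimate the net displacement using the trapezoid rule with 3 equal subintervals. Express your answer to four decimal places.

Δt = (2.5 − 0)/3 = 5/6.
g(0) = -2, g(5/6) = -23/9, g(5/3) = 22/9, g(2.5) = 13.
T_3 = (Δt/2)·[g(t_0) + 2g(t_1) + 2g(t_2) + g(t_3)].
Sum ≈ 4.4907.

4.4907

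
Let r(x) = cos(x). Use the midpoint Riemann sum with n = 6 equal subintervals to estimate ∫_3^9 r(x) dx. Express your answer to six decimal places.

0.282628

Δx = (9 − 3)/6 = 1.
Midpoints: 3.5, 4.5, 5.5, 6.5, 7.5, 8.5.
r(3.5) ≈ -0.936457, r(4.5) ≈ -0.210796, r(5.5) ≈ 0.708670, r(6.5) ≈ 0.976588, r(7.5) ≈ 0.346635, r(8.5) ≈ -0.602012.
Sum = Δx · [r(3.5) + r(4.5) + r(5.5) + ...].
Sum ≈ 0.282628.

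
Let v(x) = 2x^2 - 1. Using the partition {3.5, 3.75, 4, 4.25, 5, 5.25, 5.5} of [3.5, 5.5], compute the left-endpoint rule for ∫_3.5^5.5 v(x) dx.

Subinterval widths: 0.25, 0.25, 0.25, 0.75, 0.25, 0.25.
Left endpoints: 3.5, 3.75, 4, 4.25, 5, 5.25.
v(3.5) = 23.5, v(3.75) = 27.125, v(4) = 31, v(4.25) = 35.125, v(5) = 49, v(5.25) = 54.125.
Sum = Σ Δx_i · v(x_i).
Sum = 72.53125.

72.53125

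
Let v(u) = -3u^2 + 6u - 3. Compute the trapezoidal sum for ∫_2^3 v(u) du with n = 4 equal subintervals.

-7.03125

Δu = (3 − 2)/4 = 0.25.
v(2) = -3, v(2.25) = -4.6875, v(2.5) = -6.75, v(2.75) = -9.1875, v(3) = -12.
T_4 = (Δu/2)·[v(u_0) + 2v(u_1) + 2v(u_2) + 2v(u_3) + v(u_4)].
Sum = -7.03125.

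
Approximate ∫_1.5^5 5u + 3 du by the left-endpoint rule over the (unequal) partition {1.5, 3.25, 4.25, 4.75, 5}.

56.4375

Subinterval widths: 1.75, 1, 0.5, 0.25.
Left endpoints: 1.5, 3.25, 4.25, 4.75.
f(1.5) = 10.5, f(3.25) = 19.25, f(4.25) = 24.25, f(4.75) = 26.75.
Sum = Σ Δu_i · f(u_i).
Sum = 56.4375.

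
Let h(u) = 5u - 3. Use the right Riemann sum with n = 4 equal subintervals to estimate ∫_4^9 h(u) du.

163.125

Δu = (9 − 4)/4 = 1.25.
Right endpoints: 5.25, 6.5, 7.75, 9.
h(5.25) = 23.25, h(6.5) = 29.5, h(7.75) = 35.75, h(9) = 42.
Sum = Δu · [h(5.25) + h(6.5) + h(7.75) + h(9)].
Sum = 163.125.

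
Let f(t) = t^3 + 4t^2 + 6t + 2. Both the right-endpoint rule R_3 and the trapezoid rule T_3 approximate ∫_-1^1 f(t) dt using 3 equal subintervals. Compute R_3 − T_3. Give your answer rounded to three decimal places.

4.667

R_3 ≈ 11.92593.
T_3 ≈ 7.25926.
R_3 − T_3 ≈ 4.667.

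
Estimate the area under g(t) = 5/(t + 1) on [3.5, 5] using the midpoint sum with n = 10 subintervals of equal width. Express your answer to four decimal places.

Δt = (5 − 3.5)/10 = 0.15.
Midpoints: 3.575, 3.725, 3.875, 4.025, 4.175, 4.325, 4.475, 4.625, 4.775, 4.925.
g(3.575) = 200/183, g(3.725) = 200/189, g(3.875) = 40/39, g(4.025) = 200/201, g(4.175) = 200/207, g(4.325) = 200/213, g(4.475) = 200/219, g(4.625) = 8/9, g(4.775) = 200/231, g(4.925) = 200/237.
Sum = Δt · [g(3.575) + g(3.725) + g(3.875) + ...].
Sum ≈ 1.4383.

1.4383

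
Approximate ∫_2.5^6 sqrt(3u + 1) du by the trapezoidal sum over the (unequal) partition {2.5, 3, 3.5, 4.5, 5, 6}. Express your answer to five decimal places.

12.88875

Subinterval widths: 0.5, 0.5, 1, 0.5, 1.
f(2.5) ≈ 2.91548, f(3) ≈ 3.16228, f(3.5) ≈ 3.39116, f(4.5) ≈ 3.80789, f(5) ≈ 4.00000, f(6) ≈ 4.35890.
On each subinterval the trapezoid contributes (Δu_i/2)·[f(u_{i-1}) + f(u_i)].
Sum ≈ 12.88875.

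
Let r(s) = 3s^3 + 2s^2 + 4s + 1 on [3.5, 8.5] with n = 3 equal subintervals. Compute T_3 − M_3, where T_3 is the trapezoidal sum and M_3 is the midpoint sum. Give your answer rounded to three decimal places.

T_3 ≈ 4437.96296.
M_3 ≈ 4243.51852.
T_3 − M_3 ≈ 194.444.

194.444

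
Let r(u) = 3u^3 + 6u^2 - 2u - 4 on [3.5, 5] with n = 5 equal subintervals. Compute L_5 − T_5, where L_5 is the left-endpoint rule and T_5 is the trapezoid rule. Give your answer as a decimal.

L_5 = 454.7175.
T_5 = 502.69875.
L_5 − T_5 = -47.98125.

-47.98125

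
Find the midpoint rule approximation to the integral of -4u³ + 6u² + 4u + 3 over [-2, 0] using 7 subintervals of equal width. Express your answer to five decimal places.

29.75510

Δu = (0 − (-2))/7 = 2/7.
Midpoints: -13/7, -11/7, -9/7, -1, -5/7, -3/7, -1/7.
f(-13/7) = 14367/343, f(-11/7) = 9279/343, f(-9/7) = 5583/343, f(-1) = 9, f(-5/7) = 1599/343, f(-3/7) = 927/343, f(-1/7) = 879/343.
Sum = Δu · [f(-13/7) + f(-11/7) + f(-9/7) + ...].
Sum ≈ 29.75510.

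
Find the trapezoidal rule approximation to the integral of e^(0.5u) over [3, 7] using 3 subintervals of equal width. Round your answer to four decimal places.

59.3730

Δu = (7 − 3)/3 = 4/3.
f(3) ≈ 4.4817, f(13/3) ≈ 8.7291, f(17/3) ≈ 17.0020, f(7) ≈ 33.1155.
T_3 = (Δu/2)·[f(u_0) + 2f(u_1) + 2f(u_2) + f(u_3)].
Sum ≈ 59.3730.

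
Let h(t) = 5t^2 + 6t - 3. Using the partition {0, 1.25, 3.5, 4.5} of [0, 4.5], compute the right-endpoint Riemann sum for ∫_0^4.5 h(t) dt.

318.953125

Subinterval widths: 1.25, 2.25, 1.
Right endpoints: 1.25, 3.5, 4.5.
h(1.25) = 12.3125, h(3.5) = 79.25, h(4.5) = 125.25.
Sum = Σ Δt_i · h(t_i).
Sum = 318.953125.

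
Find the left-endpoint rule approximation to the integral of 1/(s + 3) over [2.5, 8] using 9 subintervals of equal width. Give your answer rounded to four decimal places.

Δs = (8 − 2.5)/9 = 11/18.
Left endpoints: 2.5, 28/9, 67/18, 13/3, 89/18, 50/9, 37/6, 61/9, 133/18.
f(2.5) = 2/11, f(28/9) = 9/55, f(67/18) = 18/121, f(13/3) = 3/22, f(89/18) = 18/143, f(50/9) = 9/77, f(37/6) = 6/55, f(61/9) = 9/88, f(133/18) = 18/187.
Sum = Δs · [f(2.5) + f(28/9) + f(67/18) + ...].
Sum ≈ 0.7217.

0.7217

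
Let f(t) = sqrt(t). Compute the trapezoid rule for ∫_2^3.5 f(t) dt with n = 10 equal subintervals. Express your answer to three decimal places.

2.479

Δt = (3.5 − 2)/10 = 0.15.
f(2) ≈ 1.414, f(2.15) ≈ 1.466, f(2.3) ≈ 1.517, f(2.45) ≈ 1.565, f(2.6) ≈ 1.612, f(2.75) ≈ 1.658, f(2.9) ≈ 1.703, f(3.05) ≈ 1.746, f(3.2) ≈ 1.789, f(3.35) ≈ 1.830, f(3.5) ≈ 1.871.
T_10 = (Δt/2)·[f(t_0) + 2f(t_1) + ... + 2f(t_{9}) + f(t_10)].
Sum ≈ 2.479.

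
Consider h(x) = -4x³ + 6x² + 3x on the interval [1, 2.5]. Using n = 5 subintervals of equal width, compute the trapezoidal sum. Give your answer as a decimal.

Δx = (2.5 − 1)/5 = 0.3.
h(1) = 5, h(1.3) = 5.252, h(1.6) = 3.776, h(1.9) = -0.076, h(2.2) = -6.952, h(2.5) = -17.5.
T_5 = (Δx/2)·[h(x_0) + 2h(x_1) + ... + 2h(x_{4}) + h(x_5)].
Sum = -1.275.

-1.275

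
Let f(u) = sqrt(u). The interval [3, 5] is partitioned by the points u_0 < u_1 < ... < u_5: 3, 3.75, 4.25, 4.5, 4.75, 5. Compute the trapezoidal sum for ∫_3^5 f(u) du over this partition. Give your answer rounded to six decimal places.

3.987610

Subinterval widths: 0.75, 0.5, 0.25, 0.25, 0.25.
f(3) ≈ 1.732051, f(3.75) ≈ 1.936492, f(4.25) ≈ 2.061553, f(4.5) ≈ 2.121320, f(4.75) ≈ 2.179449, f(5) ≈ 2.236068.
On each subinterval the trapezoid contributes (Δu_i/2)·[f(u_{i-1}) + f(u_i)].
Sum ≈ 3.987610.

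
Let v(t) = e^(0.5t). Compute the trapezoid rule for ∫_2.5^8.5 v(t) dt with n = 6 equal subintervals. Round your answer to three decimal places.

Δt = (8.5 − 2.5)/6 = 1.
v(2.5) ≈ 3.490, v(3.5) ≈ 5.755, v(4.5) ≈ 9.488, v(5.5) ≈ 15.643, v(6.5) ≈ 25.790, v(7.5) ≈ 42.521, v(8.5) ≈ 70.105.
T_6 = (Δt/2)·[v(t_0) + 2v(t_1) + ... + 2v(t_{5}) + v(t_6)].
Sum ≈ 135.994.

135.994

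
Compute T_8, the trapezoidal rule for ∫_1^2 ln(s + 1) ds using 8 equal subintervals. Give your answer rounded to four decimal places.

Δs = (2 − 1)/8 = 0.125.
f(1) ≈ 0.6931, f(1.125) ≈ 0.7538, f(1.25) ≈ 0.8109, f(1.375) ≈ 0.8650, f(1.5) ≈ 0.9163, f(1.625) ≈ 0.9651, f(1.75) ≈ 1.0116, f(1.875) ≈ 1.0561, f(2) ≈ 1.0986.
T_8 = (Δs/2)·[f(s_0) + 2f(s_1) + ... + 2f(s_{7}) + f(s_8)].
Sum ≈ 0.9093.

0.9093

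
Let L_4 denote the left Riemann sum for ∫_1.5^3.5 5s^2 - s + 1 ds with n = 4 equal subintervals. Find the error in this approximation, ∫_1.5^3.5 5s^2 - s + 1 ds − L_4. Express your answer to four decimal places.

11.5833

Exact integral: ∫_1.5^3.5 f(s) ds ≈ 62.833333.
L_4 = 51.25.
Error ≈ 62.833333 − 51.25 ≈ 11.5833.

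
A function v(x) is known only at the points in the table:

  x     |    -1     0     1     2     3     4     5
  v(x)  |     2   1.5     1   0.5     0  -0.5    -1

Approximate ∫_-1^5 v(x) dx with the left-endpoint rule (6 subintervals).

4.5

Δx = 1.
Sum = 1·[2 + 1.5 + 1 + 0.5 + 0 + (-0.5)] = 4.5.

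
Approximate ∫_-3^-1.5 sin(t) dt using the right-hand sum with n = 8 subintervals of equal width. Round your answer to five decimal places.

-1.13791

Δt = (-1.5 − (-3))/8 = 0.1875.
Right endpoints: -2.8125, -2.625, -2.4375, -2.25, -2.0625, -1.875, -1.6875, -1.5.
f(-2.8125) ≈ -0.32318, f(-2.625) ≈ -0.49392, f(-2.4375) ≈ -0.64734, f(-2.25) ≈ -0.77807, f(-2.0625) ≈ -0.88153, f(-1.875) ≈ -0.95409, f(-1.6875) ≈ -0.99320, f(-1.5) ≈ -0.99749.
Sum = Δt · [f(-2.8125) + f(-2.625) + f(-2.4375) + ...].
Sum ≈ -1.13791.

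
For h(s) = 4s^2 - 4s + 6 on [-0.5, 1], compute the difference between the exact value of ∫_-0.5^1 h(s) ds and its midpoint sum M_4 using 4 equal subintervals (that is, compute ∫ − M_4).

Exact integral: ∫_-0.5^1 h(s) ds = 9.
M_4 = 8.9296875.
Error = 9 − 8.9296875 = 0.0703125.

0.0703125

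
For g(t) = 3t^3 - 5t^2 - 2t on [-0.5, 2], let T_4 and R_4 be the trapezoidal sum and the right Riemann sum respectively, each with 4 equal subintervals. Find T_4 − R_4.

T_4 ≈ -5.0537109.
R_4 ≈ -4.8583984.
T_4 − R_4 = -0.1953125.

-0.1953125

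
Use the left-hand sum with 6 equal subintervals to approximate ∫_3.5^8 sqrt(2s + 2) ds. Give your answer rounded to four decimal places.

Δs = (8 − 3.5)/6 = 0.75.
Left endpoints: 3.5, 4.25, 5, 5.75, 6.5, 7.25.
f(3.5) ≈ 3.0000, f(4.25) ≈ 3.2404, f(5) ≈ 3.4641, f(5.75) ≈ 3.6742, f(6.5) ≈ 3.8730, f(7.25) ≈ 4.0620.
Sum = Δs · [f(3.5) + f(4.25) + f(5) + ...].
Sum ≈ 15.9853.

15.9853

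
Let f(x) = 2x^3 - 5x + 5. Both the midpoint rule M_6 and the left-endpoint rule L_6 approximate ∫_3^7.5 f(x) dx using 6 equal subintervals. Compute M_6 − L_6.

267.78515625

M_6 = 1439.26171875.
L_6 = 1171.4765625.
M_6 − L_6 = 267.78515625.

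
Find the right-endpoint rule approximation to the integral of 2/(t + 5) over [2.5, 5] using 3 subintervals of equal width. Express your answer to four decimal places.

0.5485

Δt = (5 − 2.5)/3 = 5/6.
Right endpoints: 10/3, 25/6, 5.
f(10/3) = 0.24, f(25/6) = 12/55, f(5) = 0.2.
Sum = Δt · [f(10/3) + f(25/6) + f(5)].
Sum ≈ 0.5485.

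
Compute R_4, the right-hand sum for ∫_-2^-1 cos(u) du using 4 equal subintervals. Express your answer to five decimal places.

Δu = (-1 − (-2))/4 = 0.25.
Right endpoints: -1.75, -1.5, -1.25, -1.
f(-1.75) ≈ -0.17825, f(-1.5) ≈ 0.07074, f(-1.25) ≈ 0.31532, f(-1) ≈ 0.54030.
Sum = Δu · [f(-1.75) + f(-1.5) + f(-1.25) + f(-1)].
Sum ≈ 0.18703.

0.18703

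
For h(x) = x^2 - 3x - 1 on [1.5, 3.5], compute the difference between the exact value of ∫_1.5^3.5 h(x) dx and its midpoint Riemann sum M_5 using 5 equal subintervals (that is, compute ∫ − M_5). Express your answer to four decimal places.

Exact integral: ∫_1.5^3.5 h(x) dx ≈ -3.833333.
M_5 = -3.86.
Error ≈ -3.833333 − (-3.86) ≈ 0.0267.

0.0267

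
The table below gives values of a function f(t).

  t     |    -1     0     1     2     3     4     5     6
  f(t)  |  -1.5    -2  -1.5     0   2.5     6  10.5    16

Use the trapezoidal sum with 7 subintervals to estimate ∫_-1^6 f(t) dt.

22.75

Δt = 1.
T_7 = (1/2)·[(-1.5) + 2·(-2) + 2·(-1.5) + 2·0 + 2·2.5 + 2·6 + 2·10.5 + 16] = 22.75.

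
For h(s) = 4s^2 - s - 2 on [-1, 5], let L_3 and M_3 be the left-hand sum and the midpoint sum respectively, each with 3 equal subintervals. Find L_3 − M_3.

L_3 = 70.
M_3 = 136.
L_3 − M_3 = -66.

-66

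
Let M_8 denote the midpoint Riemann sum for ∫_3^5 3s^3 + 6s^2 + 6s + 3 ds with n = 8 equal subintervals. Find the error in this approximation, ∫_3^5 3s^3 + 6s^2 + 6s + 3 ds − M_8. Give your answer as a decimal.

Exact integral: ∫_3^5 f(s) ds = 658.
M_8 = 657.5625.
Error = 658 − 657.5625 = 0.4375.

0.4375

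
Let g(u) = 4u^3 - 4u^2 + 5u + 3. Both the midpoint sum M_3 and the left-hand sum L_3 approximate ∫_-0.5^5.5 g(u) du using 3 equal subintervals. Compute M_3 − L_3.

420

M_3 = 734.
L_3 = 314.
M_3 − L_3 = 420.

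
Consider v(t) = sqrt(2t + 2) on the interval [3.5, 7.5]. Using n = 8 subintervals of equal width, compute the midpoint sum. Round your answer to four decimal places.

Δt = (7.5 − 3.5)/8 = 0.5.
Midpoints: 3.75, 4.25, 4.75, 5.25, 5.75, 6.25, 6.75, 7.25.
v(3.75) ≈ 3.0822, v(4.25) ≈ 3.2404, v(4.75) ≈ 3.3912, v(5.25) ≈ 3.5355, v(5.75) ≈ 3.6742, v(6.25) ≈ 3.8079, v(6.75) ≈ 3.9370, v(7.25) ≈ 4.0620.
Sum = Δt · [v(3.75) + v(4.25) + v(4.75) + ...].
Sum ≈ 14.3652.

14.3652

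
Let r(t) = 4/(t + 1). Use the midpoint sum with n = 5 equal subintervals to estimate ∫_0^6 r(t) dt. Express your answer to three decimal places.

Δt = (6 − 0)/5 = 1.2.
Midpoints: 0.6, 1.8, 3, 4.2, 5.4.
r(0.6) = 2.5, r(1.8) = 10/7, r(3) = 1, r(4.2) = 10/13, r(5.4) = 0.625.
Sum = Δt · [r(0.6) + r(1.8) + r(3) + r(4.2) + r(5.4)].
Sum ≈ 7.587.

7.587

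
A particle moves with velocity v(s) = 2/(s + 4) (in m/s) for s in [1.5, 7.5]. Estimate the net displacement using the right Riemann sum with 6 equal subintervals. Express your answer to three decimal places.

Δs = (7.5 − 1.5)/6 = 1.
Right endpoints: 2.5, 3.5, 4.5, 5.5, 6.5, 7.5.
v(2.5) = 4/13, v(3.5) = 4/15, v(4.5) = 4/17, v(5.5) = 4/19, v(6.5) = 4/21, v(7.5) = 4/23.
Sum = Δs · [v(2.5) + v(3.5) + v(4.5) + ...].
Sum ≈ 1.385.

1.385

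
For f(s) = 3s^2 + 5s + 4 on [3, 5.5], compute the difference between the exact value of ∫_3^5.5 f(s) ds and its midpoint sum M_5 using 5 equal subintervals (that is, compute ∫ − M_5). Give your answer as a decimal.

0.15625

Exact integral: ∫_3^5.5 f(s) ds = 202.5.
M_5 = 202.34375.
Error = 202.5 − 202.34375 = 0.15625.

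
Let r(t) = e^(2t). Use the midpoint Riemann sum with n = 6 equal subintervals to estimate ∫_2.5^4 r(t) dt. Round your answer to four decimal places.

1401.6264

Δt = (4 − 2.5)/6 = 0.25.
Midpoints: 2.625, 2.875, 3.125, 3.375, 3.625, 3.875.
r(2.625) ≈ 190.5663, r(2.875) ≈ 314.1907, r(3.125) ≈ 518.0128, r(3.375) ≈ 854.0588, r(3.625) ≈ 1408.1048, r(3.875) ≈ 2321.5724.
Sum = Δt · [r(2.625) + r(2.875) + r(3.125) + ...].
Sum ≈ 1401.6264.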